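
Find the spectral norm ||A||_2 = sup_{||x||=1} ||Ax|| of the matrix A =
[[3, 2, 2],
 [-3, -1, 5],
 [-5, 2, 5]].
||A||_2 ≈ 9.1487 (= sqrt(largest eigenvalue of A^T A))

||A||_2 = sigma_max(A) = sqrt(lambda_max(A^T A)). Form the symmetric matrix M = A^T A =
[[43, -1, -34],
 [-1, 9, 9],
 [-34, 9, 54]].
Its characteristic polynomial (trace, sum of principal 2x2 minors, determinant of M give the coefficients) is
  p(λ) = det(λ I - M) = λ^3 - 106λ^2 + 1957λ - 7569.
No integer candidate from the rational root theorem (±divisors of 7569) is a root, so the roots are irrational. The cubic discriminant is Δ = 3708414393 > 0, so there are three distinct real roots. p(5) = -309 and p(6) = 573 have opposite signs, so a root lies in (5, 6); Newton's method refines it to λ ≈ 5.3279. p(16) = 703 and p(17) = -21 have opposite signs, so a root lies in (16, 17); Newton's method refines it to λ ≈ 16.973. p(83) = -3585 and p(84) = 1587 have opposite signs, so a root lies in (83, 84); Newton's method refines it to λ ≈ 83.699. Check (Vieta): the three roots sum to 106, matching tr M = 106.
So the eigenvalues of A^T A are ≈ 5.3279, 16.973, 83.699 (all ≥ 0, as they must be for A^T A). The largest is λ_max ≈ 83.699, hence ||A||_2 = sqrt(λ_max) ≈ 9.1487.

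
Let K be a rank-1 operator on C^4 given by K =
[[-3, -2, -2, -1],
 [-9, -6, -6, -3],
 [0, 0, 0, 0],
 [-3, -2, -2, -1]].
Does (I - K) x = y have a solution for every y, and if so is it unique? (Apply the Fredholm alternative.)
(I - K) is invertible (det(I - K) = 11 ≠ 0), so for every y in C^4 the equation (I - K) x = y has a unique solution.

K has rank 1, so it is an outer product K = u v^T: every row of K is a multiple of one row vector. Reading off the entries, u = (1, 3, 0, 1) and v = (-3, -2, -2, -1) (row i of K equals u_i·v^T). A rank-one matrix u v^T satisfies K u = u (v·u) and kills the (3)-dimensional subspace v^⊥, so its characteristic polynomial is lambda^3 (lambda - v·u) with v·u = tr K = -10. Hence the eigenvalues of I - K are 1 (multiplicity 3) and 1 - (-10) = 11, so det(I - K) = 11. (Direct check: I - K =
[[4, 2, 2, 1],
 [9, 7, 6, 3],
 [0, 0, 1, 0],
 [3, 2, 2, 2]]
has determinant 11.) The finite-dimensional Fredholm alternative says: either (I - K) is invertible, or ker(I - K) ≠ {0} and then range(I - K) = ker((I - K)^*)^⊥, with dim ker(I - K) = dim ker((I - K)^*). Since det(I - K) ≠ 0, 1 is not an eigenvalue of K and ker(I - K) = {0}, so we are in the first case: for every y there is a unique x = (I - K)^(-1) y. Explicitly, by the Sherman–Morrison formula, (I - u v^T)^(-1) = I + u v^T/(1 - v·u), i.e. (I - K)^(-1) = I + K/(11).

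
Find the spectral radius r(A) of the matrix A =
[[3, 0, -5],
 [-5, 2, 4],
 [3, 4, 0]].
r(A) ≈ 6.282

The eigenvalues of A are the roots of its characteristic polynomial. With M = A (coefficients from the trace, the sum of principal 2x2 minors, and det A):
  p(λ) = det(λ I - M) = λ^3 - 5λ^2 + 5λ - 82.
No integer candidate from the rational root theorem (±divisors of 82) is a root, so the roots are irrational. The cubic discriminant is Δ = -185523 < 0, so there is one real root and a complex-conjugate pair. p(6) = -16 and p(7) = 51 have opposite signs, so a root lies in (6, 7); Newton's method refines it to λ ≈ 6.282. Dividing out (λ - (6.282)) leaves approximately λ^2 + 1.282λ + 13.0532. For λ^2 + 1.282λ + 13.0532 the discriminant is -50.5695. It is negative, so the remaining roots are the complex-conjugate pair λ ≈ -0.641 ± 3.5556i. Their product equals the constant term, so |λ|^2 ≈ 13.0532 and |λ| ≈ 3.6129.
Thus the eigenvalues (to 4 decimals) are 6.282 (modulus 6.282); -0.641 ± 3.5556i (modulus 3.6129). The spectral radius is the largest modulus: r(A) ≈ 6.282. (Cross-check: r(A) ≤ ||A||_2 ≈ 8.793; equality holds whenever A is normal, though it can also hold for some non-normal A.)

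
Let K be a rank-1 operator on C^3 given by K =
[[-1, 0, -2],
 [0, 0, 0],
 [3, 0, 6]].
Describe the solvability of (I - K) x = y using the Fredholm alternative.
(I - K) is invertible (det(I - K) = -4 ≠ 0), so for every y in C^3 the equation (I - K) x = y has a unique solution.

K has rank 1, so it is an outer product K = u v^T: every row of K is a multiple of one row vector. Reading off the entries, u = (-1, 0, 3) and v = (1, 0, 2) (row i of K equals u_i·v^T). A rank-one matrix u v^T satisfies K u = u (v·u) and kills the (2)-dimensional subspace v^⊥, so its characteristic polynomial is lambda^2 (lambda - v·u) with v·u = tr K = 5. Hence the eigenvalues of I - K are 1 (multiplicity 2) and 1 - (5) = -4, so det(I - K) = -4. (Direct check: I - K =
[[2, 0, 2],
 [0, 1, 0],
 [-3, 0, -5]]
has determinant -4.) The finite-dimensional Fredholm alternative says: either (I - K) is invertible, or ker(I - K) ≠ {0} and then range(I - K) = ker((I - K)^*)^⊥, with dim ker(I - K) = dim ker((I - K)^*). Since det(I - K) ≠ 0, 1 is not an eigenvalue of K and ker(I - K) = {0}, so we are in the first case: for every y there is a unique x = (I - K)^(-1) y. Explicitly, by the Sherman–Morrison formula, (I - u v^T)^(-1) = I + u v^T/(1 - v·u), i.e. (I - K)^(-1) = I + K/(-4).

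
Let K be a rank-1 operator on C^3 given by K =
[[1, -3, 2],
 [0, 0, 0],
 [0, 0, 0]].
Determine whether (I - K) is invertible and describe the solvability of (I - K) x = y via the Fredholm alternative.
(I - K) is singular (det(I - K) = 0, i.e. 1 ∈ sigma(K)). (I - K) x = y is solvable iff y ⊥ ker((I - K)^*) = span{(1, -3, 2)}, i.e. iff y_1 - 3y_2 + 2y_3 = 0. When solvable, the solutions are x = y + c·(1, 0, 0), c arbitrary (ker(I - K) = span{(1, 0, 0)}, dimension 1).

K has rank 1, so it is an outer product K = u v^T: every row of K is a multiple of one row vector. Reading off the entries, u = (1, 0, 0) and v = (1, -3, 2) (row i of K equals u_i·v^T). A rank-one matrix u v^T satisfies K u = u (v·u) and kills the (2)-dimensional subspace v^⊥, so its characteristic polynomial is lambda^2 (lambda - v·u) with v·u = tr K = 1. Hence the eigenvalues of I - K are 1 (multiplicity 2) and 1 - (1) = 0, so det(I - K) = 0. (Direct check: I - K =
[[0, 3, -2],
 [0, 1, 0],
 [0, 0, 1]]
has determinant 0.) So 1 is an eigenvalue of K and (I - K) is not invertible. The finite-dimensional Fredholm alternative says: either (I - K) is invertible, or ker(I - K) ≠ {0} and then range(I - K) = ker((I - K)^*)^⊥, with dim ker(I - K) = dim ker((I - K)^*). We are in the second case, so we need both kernels. Kernel of I - K: (I - K) u = u - u (v·u) = u - u = 0, so ker(I - K) = span{u} = span{(1, 0, 0)} (it is exactly 1-dimensional because rank(I - K) = 2). Kernel of the adjoint: K is real, so (I - K)^* = I - K^T = I - v u^T, and (I - v u^T) v = v - v (u·v) = 0; hence ker((I - K)^*) = span{v} = span{(1, -3, 2)}. Therefore (I - K) x = y is solvable iff <y, v> = 0, i.e. iff y_1 - 3y_2 + 2y_3 = 0. When this holds, K y = u (v·y) = 0, so (I - K) y = y and x = y is a particular solution; the full solution set is the line x = y + c·u = y + c·(1, 0, 0), c ∈ C.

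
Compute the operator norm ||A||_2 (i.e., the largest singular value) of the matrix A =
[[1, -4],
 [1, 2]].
||A||_2 = sqrt((22 + sqrt(340))/2) ≈ 4.4966 (= sqrt(largest eigenvalue of A^T A))

||A||_2 = sigma_max(A) = sqrt(lambda_max(A^T A)). Form the symmetric matrix M = A^T A =
[[2, -2],
 [-2, 20]].
Its characteristic polynomial (trace, determinant of M give the coefficients) is
  p(λ) = det(λ I - M) = λ^2 - 22λ + 36.
For λ^2 - 22λ + 36 the discriminant is 340. It is nonnegative but not a perfect square, so the roots are real and irrational: λ = (22 ± sqrt(340))/2 ≈ 20.2195, 1.7805.
So the eigenvalues of A^T A are ≈ 1.7805, 20.2195 (all ≥ 0, as they must be for A^T A). The largest is λ_max = (22 + sqrt(340))/2 ≈ 20.2195, hence ||A||_2 = sqrt(λ_max) = sqrt((22 + sqrt(340))/2) ≈ 4.4966.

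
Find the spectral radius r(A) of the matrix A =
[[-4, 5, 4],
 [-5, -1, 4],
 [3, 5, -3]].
r(A) = 7

The eigenvalues of A are the roots of its characteristic polynomial. With M = A (coefficients from the trace, the sum of principal 2x2 minors, and det A):
  p(λ) = det(λ I - M) = λ^3 + 8λ^2 + 12λ + 35.
By the rational root theorem any rational root is an integer divisor of 35. Testing λ = -7: p(-7) = -343 + 392 - 84 + 35 = 0, so λ = -7 is a root. Dividing out (λ + 7) leaves p(λ) = (λ + 7)(λ^2 + λ + 5). For λ^2 + λ + 5 the discriminant is -19. It is negative, so the roots are the complex-conjugate pair λ = -1/2 ± (sqrt(19)/2) i ≈ -0.5 ± 2.1794i. For a conjugate pair the product of the roots equals the constant term, so |λ|^2 = 5 and |λ| = sqrt(5) ≈ 2.2361.
Thus the eigenvalues (to 4 decimals) are -0.5 ± 2.1794i (modulus 2.2361); -7 (modulus 7). The spectral radius is the largest modulus: r(A) = 7. (Cross-check: r(A) ≤ ||A||_2 ≈ 9.5255; equality holds whenever A is normal, though it can also hold for some non-normal A.)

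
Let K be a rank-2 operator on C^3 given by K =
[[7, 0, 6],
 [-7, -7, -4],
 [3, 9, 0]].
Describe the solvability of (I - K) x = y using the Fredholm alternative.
(I - K) is invertible (det(I - K) = -30 ≠ 0), so for every y in C^3 the equation (I - K) x = y has a unique solution.

K has rank 2 and factors as K = U V^T = u1 v1^T + u2 v2^T with u1 = (-2, -1, 3), v1 = (-2, 1, -2), u2 = (-1, 3, -3), v2 = (-3, -2, -2) (multiplying out reproduces the displayed K). The nonzero eigenvalues of U V^T coincide with those of the 2 x 2 matrix G = V^T U = [[v1·u1, v1·u2], [v2·u1, v2·u2]] = [[-3, 11], [2, 3]], and by the Sylvester determinant identity det(I_3 - U V^T) = det(I_2 - V^T U) = det([[4, -11], [-2, -2]]) = (4)(-2) - (-11)(-2) = -30. (Direct check: I - K =
[[-6, 0, -6],
 [7, 8, 4],
 [-3, -9, 1]]
has determinant -30.) The finite-dimensional Fredholm alternative says: either (I - K) is invertible, or ker(I - K) ≠ {0} and then range(I - K) = ker((I - K)^*)^⊥, with dim ker(I - K) = dim ker((I - K)^*). Since det(I - K) ≠ 0, 1 is not an eigenvalue of K and ker(I - K) = {0}, so we are in the first case: for every y there is a unique x = (I - K)^(-1) y. (Explicitly, by the Woodbury identity, (I - U V^T)^(-1) = I + U (I_2 - G)^(-1) V^T.)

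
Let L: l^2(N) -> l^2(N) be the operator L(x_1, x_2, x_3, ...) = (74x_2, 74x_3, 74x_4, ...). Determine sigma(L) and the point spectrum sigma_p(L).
sigma(L) = closed disk {z in C : |z| ≤ 74}; sigma_p(L) = open disk {z in C : |z| < 74}

Note L = 74·V where V is the unit left shift (V x)_k = x_{k+1}; so sigma(L) = 74·sigma(V) and ||L|| = 74||V||. ||L x||^2 = 5476sum_{k≥2} |x_k|^2 ≤ 5476||x||^2, with equality on {x : x_1 = 0}, so ||L|| = 74. For any lambda with |lambda| < 74, set r = lambda/74 (|r| < 1); the vector x = (1, r, r^2, ...) is in l^2 and satisfies L x = 74(r, r^2, ...) = lambda x, so lambda is an eigenvalue. On the boundary |lambda| = 74 the geometric series diverges, so no l^2 eigenvector exists, but these lambda lie in the approximate point spectrum. Hence sigma(L) is the closed disk of radius 74 and sigma_p(L) is the open disk.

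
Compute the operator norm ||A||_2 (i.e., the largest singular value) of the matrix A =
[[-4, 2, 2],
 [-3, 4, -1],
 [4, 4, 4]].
||A||_2 = sqrt(48) ≈ 6.9282 (= sqrt(largest eigenvalue of A^T A))

||A||_2 = sigma_max(A) = sqrt(lambda_max(A^T A)). Form the symmetric matrix M = A^T A =
[[41, -4, 11],
 [-4, 36, 16],
 [11, 16, 21]].
Its characteristic polynomial (trace, sum of principal 2x2 minors, determinant of M give the coefficients) is
  p(λ) = det(λ I - M) = λ^3 - 98λ^2 + 2700λ - 14400.
By the rational root theorem any rational root is an integer divisor of 14400. Testing λ = 48: p(48) = 110592 - 225792 + 129600 - 14400 = 0, so λ = 48 is a root. Dividing out (λ - 48) leaves p(λ) = (λ - 48)(λ^2 - 50λ + 300). For λ^2 - 50λ + 300 the discriminant is 1300. It is nonnegative but not a perfect square, so the roots are real and irrational: λ = (50 ± sqrt(1300))/2 ≈ 43.0278, 6.9722.
So the eigenvalues of A^T A are ≈ 6.9722, 43.0278, 48 (all ≥ 0, as they must be for A^T A). The largest is λ_max = 48, hence ||A||_2 = sqrt(λ_max) = sqrt(48) ≈ 6.9282.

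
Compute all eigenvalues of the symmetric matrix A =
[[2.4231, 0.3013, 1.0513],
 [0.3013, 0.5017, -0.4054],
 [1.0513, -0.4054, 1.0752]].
sigma(A) ≈ {0, 1, 3}

A is real symmetric, so its spectrum consists of real eigenvalues. Expanding the characteristic polynomial of the displayed matrix gives
  det(λ I - A) = p(λ) = λ^3 + (-4)λ^2 + (3)λ + (0).
Solving p(λ) = 0 yields eigenvalues ≈ 0, 1, 3. (A is shown rounded to 4 decimals, so these recover the underlying integer eigenvalues to within that precision.)
Verification: the trace of A = 4 equals the sum of eigenvalues 4, and det(A) ≈ -0.0001 matches the eigenvalue product 0.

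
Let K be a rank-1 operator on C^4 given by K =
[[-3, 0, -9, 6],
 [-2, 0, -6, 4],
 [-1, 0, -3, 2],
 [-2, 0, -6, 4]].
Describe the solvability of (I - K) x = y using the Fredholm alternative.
(I - K) is invertible (det(I - K) = 3 ≠ 0), so for every y in C^4 the equation (I - K) x = y has a unique solution.

K has rank 1, so it is an outer product K = u v^T: every row of K is a multiple of one row vector. Reading off the entries, u = (-3, -2, -1, -2) and v = (1, 0, 3, -2) (row i of K equals u_i·v^T). A rank-one matrix u v^T satisfies K u = u (v·u) and kills the (3)-dimensional subspace v^⊥, so its characteristic polynomial is lambda^3 (lambda - v·u) with v·u = tr K = -2. Hence the eigenvalues of I - K are 1 (multiplicity 3) and 1 - (-2) = 3, so det(I - K) = 3. (Direct check: I - K =
[[4, 0, 9, -6],
 [2, 1, 6, -4],
 [1, 0, 4, -2],
 [2, 0, 6, -3]]
has determinant 3.) The finite-dimensional Fredholm alternative says: either (I - K) is invertible, or ker(I - K) ≠ {0} and then range(I - K) = ker((I - K)^*)^⊥, with dim ker(I - K) = dim ker((I - K)^*). Since det(I - K) ≠ 0, 1 is not an eigenvalue of K and ker(I - K) = {0}, so we are in the first case: for every y there is a unique x = (I - K)^(-1) y. Explicitly, by the Sherman–Morrison formula, (I - u v^T)^(-1) = I + u v^T/(1 - v·u), i.e. (I - K)^(-1) = I + K/(3).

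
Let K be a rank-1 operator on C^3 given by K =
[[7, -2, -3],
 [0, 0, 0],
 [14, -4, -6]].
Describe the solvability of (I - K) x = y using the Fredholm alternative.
(I - K) is singular (det(I - K) = 0, i.e. 1 ∈ sigma(K)). (I - K) x = y is solvable iff y ⊥ ker((I - K)^*) = span{(7, -2, -3)}, i.e. iff 7y_1 - 2y_2 - 3y_3 = 0. When solvable, the solutions are x = y + c·(1, 0, 2), c arbitrary (ker(I - K) = span{(1, 0, 2)}, dimension 1).

K has rank 1, so it is an outer product K = u v^T: every row of K is a multiple of one row vector. Reading off the entries, u = (1, 0, 2) and v = (7, -2, -3) (row i of K equals u_i·v^T). A rank-one matrix u v^T satisfies K u = u (v·u) and kills the (2)-dimensional subspace v^⊥, so its characteristic polynomial is lambda^2 (lambda - v·u) with v·u = tr K = 1. Hence the eigenvalues of I - K are 1 (multiplicity 2) and 1 - (1) = 0, so det(I - K) = 0. (Direct check: I - K =
[[-6, 2, 3],
 [0, 1, 0],
 [-14, 4, 7]]
has determinant 0.) So 1 is an eigenvalue of K and (I - K) is not invertible. The finite-dimensional Fredholm alternative says: either (I - K) is invertible, or ker(I - K) ≠ {0} and then range(I - K) = ker((I - K)^*)^⊥, with dim ker(I - K) = dim ker((I - K)^*). We are in the second case, so we need both kernels. Kernel of I - K: (I - K) u = u - u (v·u) = u - u = 0, so ker(I - K) = span{u} = span{(1, 0, 2)} (it is exactly 1-dimensional because rank(I - K) = 2). Kernel of the adjoint: K is real, so (I - K)^* = I - K^T = I - v u^T, and (I - v u^T) v = v - v (u·v) = 0; hence ker((I - K)^*) = span{v} = span{(7, -2, -3)}. Therefore (I - K) x = y is solvable iff <y, v> = 0, i.e. iff 7y_1 - 2y_2 - 3y_3 = 0. When this holds, K y = u (v·y) = 0, so (I - K) y = y and x = y is a particular solution; the full solution set is the line x = y + c·u = y + c·(1, 0, 2), c ∈ C.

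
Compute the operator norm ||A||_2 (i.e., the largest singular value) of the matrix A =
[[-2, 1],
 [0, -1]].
||A||_2 = sqrt((6 + sqrt(20))/2) ≈ 2.2882 (= sqrt(largest eigenvalue of A^T A))

||A||_2 = sigma_max(A) = sqrt(lambda_max(A^T A)). Form the symmetric matrix M = A^T A =
[[4, -2],
 [-2, 2]].
Its characteristic polynomial (trace, determinant of M give the coefficients) is
  p(λ) = det(λ I - M) = λ^2 - 6λ + 4.
For λ^2 - 6λ + 4 the discriminant is 20. It is nonnegative but not a perfect square, so the roots are real and irrational: λ = (6 ± sqrt(20))/2 ≈ 5.2361, 0.7639.
So the eigenvalues of A^T A are ≈ 0.7639, 5.2361 (all ≥ 0, as they must be for A^T A). The largest is λ_max = (6 + sqrt(20))/2 ≈ 5.2361, hence ||A||_2 = sqrt(λ_max) = sqrt((6 + sqrt(20))/2) ≈ 2.2882.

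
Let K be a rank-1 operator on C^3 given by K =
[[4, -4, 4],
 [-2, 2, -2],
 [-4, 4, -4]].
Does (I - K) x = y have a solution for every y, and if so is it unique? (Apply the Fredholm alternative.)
(I - K) is invertible (det(I - K) = -1 ≠ 0), so for every y in C^3 the equation (I - K) x = y has a unique solution.

K has rank 1, so it is an outer product K = u v^T: every row of K is a multiple of one row vector. Reading off the entries, u = (-2, 1, 2) and v = (-2, 2, -2) (row i of K equals u_i·v^T). A rank-one matrix u v^T satisfies K u = u (v·u) and kills the (2)-dimensional subspace v^⊥, so its characteristic polynomial is lambda^2 (lambda - v·u) with v·u = tr K = 2. Hence the eigenvalues of I - K are 1 (multiplicity 2) and 1 - (2) = -1, so det(I - K) = -1. (Direct check: I - K =
[[-3, 4, -4],
 [2, -1, 2],
 [4, -4, 5]]
has determinant -1.) The finite-dimensional Fredholm alternative says: either (I - K) is invertible, or ker(I - K) ≠ {0} and then range(I - K) = ker((I - K)^*)^⊥, with dim ker(I - K) = dim ker((I - K)^*). Since det(I - K) ≠ 0, 1 is not an eigenvalue of K and ker(I - K) = {0}, so we are in the first case: for every y there is a unique x = (I - K)^(-1) y. Explicitly, by the Sherman–Morrison formula, (I - u v^T)^(-1) = I + u v^T/(1 - v·u), i.e. (I - K)^(-1) = I - K.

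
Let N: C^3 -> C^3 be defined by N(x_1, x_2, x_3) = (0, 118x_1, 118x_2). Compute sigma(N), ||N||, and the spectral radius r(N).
sigma(N) = {0}; ||N|| = 118; r(N) = 0. (N is nilpotent with N^3 = 0.)

On C^3, N is a strictly lower-triangular matrix with 118 on the subdiagonal and zeros elsewhere, so its characteristic polynomial is lambda^3 and every eigenvalue is 0: sigma(N) = {0}. For the operator norm, N e_i = 118e_{i+1} for i = 1, ..., 2 and N e_3 = 0, so the singular values of N are 118 (with multiplicity 2) and 0; hence ||N|| = 118. The spectral radius r(N) = max|lambda| = 0. Note ||N|| > r(N) — characteristic of non-normal nilpotent operators. Indeed N^3 = 0.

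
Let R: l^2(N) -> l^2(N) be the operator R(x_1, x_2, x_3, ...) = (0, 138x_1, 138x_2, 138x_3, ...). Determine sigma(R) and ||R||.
sigma(R) = closed disk {z in C : |z| ≤ 138}; ||R|| = 138

Note R = 138·U where U is the unit right shift (U x)_k = x_{k-1} (with x_0 := 0); so ||R|| = 138||U|| and sigma(R) = 138·sigma(U). ||R x||^2 = sum_{k≥1} |138x_k|^2 = 19044||x||^2, so ||R|| = 138 and sigma(R) ⊂ {|z| ≤ 138}. For any |lambda| < 138, the equation (R - lambda I) x = 0 forces x_1 = 0, then 138x_k = lambda x_{k+1} ⇒ x = 0, so R has no eigenvalues. But (R - lambda I) is not surjective for |lambda| < 138: solving (R - lambda I) x = e_1 would require x_n proportional to (lambda/138)^(-n), which is not in l^2. So every |lambda| < 138 lies in the residual spectrum. The boundary |lambda| = 138 is in the approximate point spectrum (the spectrum is closed). Hence sigma(R) is the closed disk of radius 138.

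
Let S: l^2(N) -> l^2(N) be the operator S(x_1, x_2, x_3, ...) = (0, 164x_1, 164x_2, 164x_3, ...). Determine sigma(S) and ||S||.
sigma(S) = closed disk {z in C : |z| ≤ 164}; ||S|| = 164

Note S = 164·U where U is the unit right shift (U x)_k = x_{k-1} (with x_0 := 0); so ||S|| = 164||U|| and sigma(S) = 164·sigma(U). ||S x||^2 = sum_{k≥1} |164x_k|^2 = 26896||x||^2, so ||S|| = 164 and sigma(S) ⊂ {|z| ≤ 164}. For any |lambda| < 164, the equation (S - lambda I) x = 0 forces x_1 = 0, then 164x_k = lambda x_{k+1} ⇒ x = 0, so S has no eigenvalues. But (S - lambda I) is not surjective for |lambda| < 164: solving (S - lambda I) x = e_1 would require x_n proportional to (lambda/164)^(-n), which is not in l^2. So every |lambda| < 164 lies in the residual spectrum. The boundary |lambda| = 164 is in the approximate point spectrum (the spectrum is closed). Hence sigma(S) is the closed disk of radius 164.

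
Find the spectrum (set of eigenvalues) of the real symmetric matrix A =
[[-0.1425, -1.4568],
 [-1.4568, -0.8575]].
sigma(A) ≈ {-2, 1}

A is real symmetric, so its spectrum consists of real eigenvalues. Expanding the characteristic polynomial of the displayed matrix gives
  det(λ I - A) = p(λ) = λ^2 + (1)λ + (-2).
Solving p(λ) = 0 yields eigenvalues ≈ -2, 1. (A is shown rounded to 4 decimals, so these recover the underlying integer eigenvalues to within that precision.)
Verification: the trace of A = -1 equals the sum of eigenvalues -1, and det(A) ≈ -2.0001 matches the eigenvalue product -2.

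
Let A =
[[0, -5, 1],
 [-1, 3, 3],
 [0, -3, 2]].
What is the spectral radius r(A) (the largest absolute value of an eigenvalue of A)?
r(A) ≈ 3.6036

The eigenvalues of A are the roots of its characteristic polynomial. With M = A (coefficients from the trace, the sum of principal 2x2 minors, and det A):
  p(λ) = det(λ I - M) = λ^3 - 5λ^2 + 10λ + 7.
No integer candidate from the rational root theorem (±divisors of 7) is a root, so the roots are irrational. The cubic discriminant is Δ = -5623 < 0, so there is one real root and a complex-conjugate pair. p(-1) = -9 and p(0) = 7 have opposite signs, so a root lies in (-1, 0); Newton's method refines it to λ ≈ -0.539. Dividing out (λ - (-0.539)) leaves approximately λ^2 - 5.539λ + 12.9858. For λ^2 - 5.539λ + 12.9858 the discriminant is -21.2622. It is negative, so the remaining roots are the complex-conjugate pair λ ≈ 2.7695 ± 2.3055i. Their product equals the constant term, so |λ|^2 ≈ 12.9858 and |λ| ≈ 3.6036.
Thus the eigenvalues (to 4 decimals) are -0.539 (modulus 0.539); 2.7695 ± 2.3055i (modulus 3.6036). The spectral radius is the largest modulus: r(A) ≈ 3.6036. (Cross-check: r(A) ≤ ||A||_2 ≈ 6.582; equality holds whenever A is normal, though it can also hold for some non-normal A.)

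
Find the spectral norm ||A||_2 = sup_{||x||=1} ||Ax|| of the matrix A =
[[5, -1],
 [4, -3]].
||A||_2 = sqrt((51 + sqrt(2117))/2) ≈ 6.9646 (= sqrt(largest eigenvalue of A^T A))

||A||_2 = sigma_max(A) = sqrt(lambda_max(A^T A)). Form the symmetric matrix M = A^T A =
[[41, -17],
 [-17, 10]].
Its characteristic polynomial (trace, determinant of M give the coefficients) is
  p(λ) = det(λ I - M) = λ^2 - 51λ + 121.
For λ^2 - 51λ + 121 the discriminant is 2117. It is nonnegative but not a perfect square, so the roots are real and irrational: λ = (51 ± sqrt(2117))/2 ≈ 48.5054, 2.4946.
So the eigenvalues of A^T A are ≈ 2.4946, 48.5054 (all ≥ 0, as they must be for A^T A). The largest is λ_max = (51 + sqrt(2117))/2 ≈ 48.5054, hence ||A||_2 = sqrt(λ_max) = sqrt((51 + sqrt(2117))/2) ≈ 6.9646.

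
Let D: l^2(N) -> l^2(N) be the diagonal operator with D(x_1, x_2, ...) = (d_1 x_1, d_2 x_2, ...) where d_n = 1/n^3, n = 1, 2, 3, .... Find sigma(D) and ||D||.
sigma(D) = {1/n^3 : n ≥ 1} ∪ {0}; ||D|| = 1

A bounded diagonal operator on l^2 with diagonal entries d_n has spectrum equal to the closure of {d_n : n ≥ 1}: every d_n is an eigenvalue (with eigenvector e_n), so {d_n} ⊂ sigma(D); the spectrum is closed, so its closure is too; and for lambda not in the closure, (D - lambda I) has bounded inverse (the diagonal entries 1/(d_n - lambda) are bounded). For our sequence d_n = 1/n^3, n = 1, 2, 3, ...:
  - {d_n} = {1/n^3 : n ≥ 1}; the only limit point is 0
  - closure = {1/n^3 : n ≥ 1} ∪ {0}
For the norm: a diagonal operator has ||D|| = sup_n |d_n|. Here d_n = 1/n^3 is positive and decreasing, so sup_n |d_n| = d_1 = 1. So ||D|| = 1.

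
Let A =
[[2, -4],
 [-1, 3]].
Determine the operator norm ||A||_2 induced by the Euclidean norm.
||A||_2 = sqrt((30 + sqrt(884))/2) ≈ 5.465 (= sqrt(largest eigenvalue of A^T A))

||A||_2 = sigma_max(A) = sqrt(lambda_max(A^T A)). Form the symmetric matrix M = A^T A =
[[5, -11],
 [-11, 25]].
Its characteristic polynomial (trace, determinant of M give the coefficients) is
  p(λ) = det(λ I - M) = λ^2 - 30λ + 4.
For λ^2 - 30λ + 4 the discriminant is 884. It is nonnegative but not a perfect square, so the roots are real and irrational: λ = (30 ± sqrt(884))/2 ≈ 29.8661, 0.1339.
So the eigenvalues of A^T A are ≈ 0.1339, 29.8661 (all ≥ 0, as they must be for A^T A). The largest is λ_max = (30 + sqrt(884))/2 ≈ 29.8661, hence ||A||_2 = sqrt(λ_max) = sqrt((30 + sqrt(884))/2) ≈ 5.465.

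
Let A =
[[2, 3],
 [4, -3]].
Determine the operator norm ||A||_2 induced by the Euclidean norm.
||A||_2 = sqrt((38 + sqrt(148))/2) ≈ 5.0083 (= sqrt(largest eigenvalue of A^T A))

||A||_2 = sigma_max(A) = sqrt(lambda_max(A^T A)). Form the symmetric matrix M = A^T A =
[[20, -6],
 [-6, 18]].
Its characteristic polynomial (trace, determinant of M give the coefficients) is
  p(λ) = det(λ I - M) = λ^2 - 38λ + 324.
For λ^2 - 38λ + 324 the discriminant is 148. It is nonnegative but not a perfect square, so the roots are real and irrational: λ = (38 ± sqrt(148))/2 ≈ 25.0828, 12.9172.
So the eigenvalues of A^T A are ≈ 12.9172, 25.0828 (all ≥ 0, as they must be for A^T A). The largest is λ_max = (38 + sqrt(148))/2 ≈ 25.0828, hence ||A||_2 = sqrt(λ_max) = sqrt((38 + sqrt(148))/2) ≈ 5.0083.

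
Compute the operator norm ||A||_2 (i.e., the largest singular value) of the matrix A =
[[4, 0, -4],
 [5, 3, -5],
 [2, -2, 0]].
||A||_2 ≈ 9.4073 (= sqrt(largest eigenvalue of A^T A))

||A||_2 = sigma_max(A) = sqrt(lambda_max(A^T A)). Form the symmetric matrix M = A^T A =
[[45, 11, -41],
 [11, 13, -15],
 [-41, -15, 41]].
Its characteristic polynomial (trace, sum of principal 2x2 minors, determinant of M give the coefficients) is
  p(λ) = det(λ I - M) = λ^3 - 99λ^2 + 936λ - 576.
No integer candidate from the rational root theorem (±divisors of 576) is a root, so the roots are irrational. The cubic discriminant is Δ = 4022726976 > 0, so there are three distinct real roots. p(0) = -576 and p(1) = 262 have opposite signs, so a root lies in (0, 1); Newton's method refines it to λ ≈ 0.6613. p(9) = 558 and p(10) = -116 have opposite signs, so a root lies in (9, 10); Newton's method refines it to λ ≈ 9.8418. p(88) = -3392 and p(89) = 3518 have opposite signs, so a root lies in (88, 89); Newton's method refines it to λ ≈ 88.4969. Check (Vieta): the three roots sum to 99, matching tr M = 99.
So the eigenvalues of A^T A are ≈ 0.6613, 9.8418, 88.4969 (all ≥ 0, as they must be for A^T A). The largest is λ_max ≈ 88.4969, hence ||A||_2 = sqrt(λ_max) ≈ 9.4073.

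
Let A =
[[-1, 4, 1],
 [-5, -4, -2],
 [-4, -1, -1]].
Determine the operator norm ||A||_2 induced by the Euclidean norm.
||A||_2 ≈ 7.9867 (= sqrt(largest eigenvalue of A^T A))

||A||_2 = sigma_max(A) = sqrt(lambda_max(A^T A)). Form the symmetric matrix M = A^T A =
[[42, 20, 13],
 [20, 33, 13],
 [13, 13, 6]].
Its characteristic polynomial (trace, sum of principal 2x2 minors, determinant of M give the coefficients) is
  p(λ) = det(λ I - M) = λ^3 - 81λ^2 + 1098λ - 1.
No integer candidate from the rational root theorem (±divisors of 1) is a root, so the roots are irrational. The cubic discriminant is Δ = 2614430169 > 0, so there are three distinct real roots. p(0) = -1 and p(1) = 1017 have opposite signs, so a root lies in (0, 1); Newton's method refines it to λ ≈ 0.0009. p(17) = 169 and p(18) = -649 have opposite signs, so a root lies in (17, 18); Newton's method refines it to λ ≈ 17.2125. p(63) = -2269 and p(64) = 639 have opposite signs, so a root lies in (63, 64); Newton's method refines it to λ ≈ 63.7866. Check (Vieta): the three roots sum to 81, matching tr M = 81.
So the eigenvalues of A^T A are ≈ 0.0009, 17.2125, 63.7866 (all ≥ 0, as they must be for A^T A). The largest is λ_max ≈ 63.7866, hence ||A||_2 = sqrt(λ_max) ≈ 7.9867.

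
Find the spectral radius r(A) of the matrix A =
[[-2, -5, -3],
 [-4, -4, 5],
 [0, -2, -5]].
r(A) ≈ 5.7866

The eigenvalues of A are the roots of its characteristic polynomial. With M = A (coefficients from the trace, the sum of principal 2x2 minors, and det A):
  p(λ) = det(λ I - M) = λ^3 + 11λ^2 + 28λ - 16.
No integer candidate from the rational root theorem (±divisors of 16) is a root, so the roots are irrational. The cubic discriminant is Δ = -3376 < 0, so there is one real root and a complex-conjugate pair. p(0) = -16 and p(1) = 24 have opposite signs, so a root lies in (0, 1); Newton's method refines it to λ ≈ 0.4778. Dividing out (λ - (0.4778)) leaves approximately λ^2 + 11.4778λ + 33.4845. For λ^2 + 11.4778λ + 33.4845 the discriminant is -2.1973. It is negative, so the remaining roots are the complex-conjugate pair λ ≈ -5.7389 ± 0.7412i. Their product equals the constant term, so |λ|^2 ≈ 33.4845 and |λ| ≈ 5.7866.
Thus the eigenvalues (to 4 decimals) are 0.4778 (modulus 0.4778); -5.7389 ± 0.7412i (modulus 5.7866). The spectral radius is the largest modulus: r(A) ≈ 5.7866. (Cross-check: r(A) ≤ ||A||_2 ≈ 8.0716; equality holds whenever A is normal, though it can also hold for some non-normal A.)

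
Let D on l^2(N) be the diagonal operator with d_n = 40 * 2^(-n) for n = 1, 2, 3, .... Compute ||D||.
||D|| = 20 (attained at n = 1)

For D diagonal, ||D|| = sup_n |d_n|. The sequence d_n = 40 * 2^(-n) is positive and strictly decreasing (ratio 2^(-1) < 1), so the supremum is d_1 = 40/2 = 20. Hence ||D|| = 20.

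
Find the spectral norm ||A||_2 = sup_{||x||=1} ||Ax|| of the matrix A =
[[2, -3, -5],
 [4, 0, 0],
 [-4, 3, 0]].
||A||_2 ≈ 7.4897 (= sqrt(largest eigenvalue of A^T A))

||A||_2 = sigma_max(A) = sqrt(lambda_max(A^T A)). Form the symmetric matrix M = A^T A =
[[36, -18, -10],
 [-18, 18, 15],
 [-10, 15, 25]].
Its characteristic polynomial (trace, sum of principal 2x2 minors, determinant of M give the coefficients) is
  p(λ) = det(λ I - M) = λ^3 - 79λ^2 + 1349λ - 3600.
No integer candidate from the rational root theorem (±divisors of 3600) is a root, so the roots are irrational. The cubic discriminant is Δ = 993851045 > 0, so there are three distinct real roots. p(3) = -237 and p(4) = 596 have opposite signs, so a root lies in (3, 4); Newton's method refines it to λ ≈ 3.2683. p(19) = 371 and p(20) = -220 have opposite signs, so a root lies in (19, 20); Newton's method refines it to λ ≈ 19.6357. p(56) = -184 and p(57) = 1815 have opposite signs, so a root lies in (56, 57); Newton's method refines it to λ ≈ 56.096. Check (Vieta): the three roots sum to 79, matching tr M = 79.
So the eigenvalues of A^T A are ≈ 3.2683, 19.6357, 56.096 (all ≥ 0, as they must be for A^T A). The largest is λ_max ≈ 56.096, hence ||A||_2 = sqrt(λ_max) ≈ 7.4897.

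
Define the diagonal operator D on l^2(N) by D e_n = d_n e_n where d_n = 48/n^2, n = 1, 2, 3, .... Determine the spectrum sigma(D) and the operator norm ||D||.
sigma(D) = {48/n^2 : n ≥ 1} ∪ {0}; ||D|| = 48

A bounded diagonal operator on l^2 with diagonal entries d_n has spectrum equal to the closure of {d_n : n ≥ 1}: every d_n is an eigenvalue (with eigenvector e_n), so {d_n} ⊂ sigma(D); the spectrum is closed, so its closure is too; and for lambda not in the closure, (D - lambda I) has bounded inverse (the diagonal entries 1/(d_n - lambda) are bounded). For our sequence d_n = 48/n^2, n = 1, 2, 3, ...:
  - {d_n} = {48/n^2 : n ≥ 1}; the only limit point is 0
  - closure = {48/n^2 : n ≥ 1} ∪ {0}
For the norm: a diagonal operator has ||D|| = sup_n |d_n|. Here d_n = 48/n^2 is positive and decreasing, so sup_n |d_n| = d_1 = 48. So ||D|| = 48.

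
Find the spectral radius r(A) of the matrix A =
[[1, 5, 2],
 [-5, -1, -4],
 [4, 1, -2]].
r(A) ≈ 5.4409

The eigenvalues of A are the roots of its characteristic polynomial. With M = A (coefficients from the trace, the sum of principal 2x2 minors, and det A):
  p(λ) = det(λ I - M) = λ^3 + 2λ^2 + 20λ + 126.
No integer candidate from the rational root theorem (±divisors of 126) is a root, so the roots are irrational. The cubic discriminant is Δ = -372364 < 0, so there is one real root and a complex-conjugate pair. p(-5) = -49 and p(-4) = 14 have opposite signs, so a root lies in (-5, -4); Newton's method refines it to λ ≈ -4.2563. Dividing out (λ - (-4.2563)) leaves approximately λ^2 - 2.2563λ + 29.6033. For λ^2 - 2.2563λ + 29.6033 the discriminant is -113.3226. It is negative, so the remaining roots are the complex-conjugate pair λ ≈ 1.1281 ± 5.3227i. Their product equals the constant term, so |λ|^2 ≈ 29.6033 and |λ| ≈ 5.4409.
Thus the eigenvalues (to 4 decimals) are -4.2563 (modulus 4.2563); 1.1281 ± 5.3227i (modulus 5.4409). The spectral radius is the largest modulus: r(A) ≈ 5.4409. (Cross-check: r(A) ≤ ||A||_2 ≈ 7.7265; equality holds whenever A is normal, though it can also hold for some non-normal A.)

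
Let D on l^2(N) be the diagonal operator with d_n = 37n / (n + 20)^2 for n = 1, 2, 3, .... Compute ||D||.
||D|| = 37/80 (attained at n = 20)

For D diagonal, ||D|| = sup_n |d_n|. Treat f(x) = 37x / (x + 20)^2 for real x > 0. By the quotient rule, f'(x) = 37(20 - x)/(x + 20)^3, which is positive for x < 20 and negative for x > 20. So f has a unique maximum at x = 20, and since 20 is a positive integer, the supremum over n ≥ 1 is attained at n = 20: d_20 = 37·20/(20 + 20)^2 = 37·20/1600 = 37/80. Hence ||D|| = 37/80.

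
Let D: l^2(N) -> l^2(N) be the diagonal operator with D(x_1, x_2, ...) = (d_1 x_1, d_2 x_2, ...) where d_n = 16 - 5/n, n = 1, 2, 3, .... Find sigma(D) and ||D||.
sigma(D) = {16 - 5/n : n ≥ 1} ∪ {16}; ||D|| = 16

A bounded diagonal operator on l^2 with diagonal entries d_n has spectrum equal to the closure of {d_n : n ≥ 1}: every d_n is an eigenvalue (with eigenvector e_n), so {d_n} ⊂ sigma(D); the spectrum is closed, so its closure is too; and for lambda not in the closure, (D - lambda I) has bounded inverse (the diagonal entries 1/(d_n - lambda) are bounded). For our sequence d_n = 16 - 5/n, n = 1, 2, 3, ...:
  - {d_n} = {16 - 5/n : n ≥ 1}; the only limit point is 16
  - closure = {16 - 5/n : n ≥ 1} ∪ {16}
For the norm: a diagonal operator has ||D|| = sup_n |d_n|. Here d_n = 16 - 5/n increases monotonically from d_1 = 11 toward 16, with all terms in [11, 16); so sup_n |d_n| = 16 (the supremum is the limit, not attained). So ||D|| = 16.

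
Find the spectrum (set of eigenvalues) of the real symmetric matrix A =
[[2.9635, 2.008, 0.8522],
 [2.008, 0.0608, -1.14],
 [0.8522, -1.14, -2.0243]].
sigma(A) ≈ {-3, 0, 4}

A is real symmetric, so its spectrum consists of real eigenvalues. Expanding the characteristic polynomial of the displayed matrix gives
  det(λ I - A) = p(λ) = λ^3 + (-1)λ^2 + (-12)λ + (0).
Solving p(λ) = 0 yields eigenvalues ≈ -3, 0, 4. (A is shown rounded to 4 decimals, so these recover the underlying integer eigenvalues to within that precision.)
Verification: the trace of A = 1 equals the sum of eigenvalues 1, and det(A) ≈ 0.0003 matches the eigenvalue product 0.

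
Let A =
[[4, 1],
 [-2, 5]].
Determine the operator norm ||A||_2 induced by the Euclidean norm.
||A||_2 = sqrt((46 + sqrt(180))/2) ≈ 5.4505 (= sqrt(largest eigenvalue of A^T A))

||A||_2 = sigma_max(A) = sqrt(lambda_max(A^T A)). Form the symmetric matrix M = A^T A =
[[20, -6],
 [-6, 26]].
Its characteristic polynomial (trace, determinant of M give the coefficients) is
  p(λ) = det(λ I - M) = λ^2 - 46λ + 484.
For λ^2 - 46λ + 484 the discriminant is 180. It is nonnegative but not a perfect square, so the roots are real and irrational: λ = (46 ± sqrt(180))/2 ≈ 29.7082, 16.2918.
So the eigenvalues of A^T A are ≈ 16.2918, 29.7082 (all ≥ 0, as they must be for A^T A). The largest is λ_max = (46 + sqrt(180))/2 ≈ 29.7082, hence ||A||_2 = sqrt(λ_max) = sqrt((46 + sqrt(180))/2) ≈ 5.4505.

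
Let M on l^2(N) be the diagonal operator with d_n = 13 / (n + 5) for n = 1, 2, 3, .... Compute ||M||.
||M|| = 13/6 (attained at n = 1)

For M diagonal, ||M|| = sup_n |d_n| = sup_n 13/(n + 5). This is positive and strictly decreasing in n, so the supremum is attained at n = 1: d_1 = 13/(1 + 5) = 13/6. Hence ||M|| = 13/6.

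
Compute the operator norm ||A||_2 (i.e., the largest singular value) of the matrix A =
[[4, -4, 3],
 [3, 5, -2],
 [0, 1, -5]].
||A||_2 ≈ 8.2232 (= sqrt(largest eigenvalue of A^T A))

||A||_2 = sigma_max(A) = sqrt(lambda_max(A^T A)). Form the symmetric matrix M = A^T A =
[[25, -1, 6],
 [-1, 42, -27],
 [6, -27, 38]].
Its characteristic polynomial (trace, sum of principal 2x2 minors, determinant of M give the coefficients) is
  p(λ) = det(λ I - M) = λ^3 - 105λ^2 + 2830λ - 20449.
No integer candidate from the rational root theorem (±divisors of 20449) is a root, so the roots are irrational. The cubic discriminant is Δ = 1033483073 > 0, so there are three distinct real roots. p(11) = -693 and p(12) = 119 have opposite signs, so a root lies in (11, 12); Newton's method refines it to λ ≈ 11.842. p(25) = 301 and p(26) = -273 have opposite signs, so a root lies in (25, 26); Newton's method refines it to λ ≈ 25.5367. p(67) = -1421 and p(68) = 903 have opposite signs, so a root lies in (67, 68); Newton's method refines it to λ ≈ 67.6213. Check (Vieta): the three roots sum to 105, matching tr M = 105.
So the eigenvalues of A^T A are ≈ 11.842, 25.5367, 67.6213 (all ≥ 0, as they must be for A^T A). The largest is λ_max ≈ 67.6213, hence ||A||_2 = sqrt(λ_max) ≈ 8.2232.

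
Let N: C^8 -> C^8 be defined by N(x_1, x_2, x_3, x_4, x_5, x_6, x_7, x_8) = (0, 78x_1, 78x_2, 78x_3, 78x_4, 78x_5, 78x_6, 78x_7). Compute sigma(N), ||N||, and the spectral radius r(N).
sigma(N) = {0}; ||N|| = 78; r(N) = 0. (N is nilpotent with N^8 = 0.)

On C^8, N is a strictly lower-triangular matrix with 78 on the subdiagonal and zeros elsewhere, so its characteristic polynomial is lambda^8 and every eigenvalue is 0: sigma(N) = {0}. For the operator norm, N e_i = 78e_{i+1} for i = 1, ..., 7 and N e_8 = 0, so the singular values of N are 78 (with multiplicity 7) and 0; hence ||N|| = 78. The spectral radius r(N) = max|lambda| = 0. Note ||N|| > r(N) — characteristic of non-normal nilpotent operators. Indeed N^8 = 0.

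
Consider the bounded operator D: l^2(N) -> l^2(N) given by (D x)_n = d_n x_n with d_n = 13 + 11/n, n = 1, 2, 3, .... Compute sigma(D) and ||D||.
sigma(D) = {13 + 11/n : n ≥ 1} ∪ {13}; ||D|| = 24

A bounded diagonal operator on l^2 with diagonal entries d_n has spectrum equal to the closure of {d_n : n ≥ 1}: every d_n is an eigenvalue (with eigenvector e_n), so {d_n} ⊂ sigma(D); the spectrum is closed, so its closure is too; and for lambda not in the closure, (D - lambda I) has bounded inverse (the diagonal entries 1/(d_n - lambda) are bounded). For our sequence d_n = 13 + 11/n, n = 1, 2, 3, ...:
  - {d_n} = {13 + 11/n : n ≥ 1}; the only limit point is 13
  - closure = {13 + 11/n : n ≥ 1} ∪ {13}
For the norm: a diagonal operator has ||D|| = sup_n |d_n|. Here d_n = 13 + 11/n is positive and decreasing, so sup_n |d_n| = d_1 = 13 + 11 = 24. So ||D|| = 24.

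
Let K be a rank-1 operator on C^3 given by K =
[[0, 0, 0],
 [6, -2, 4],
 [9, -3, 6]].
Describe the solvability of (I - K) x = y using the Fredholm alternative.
(I - K) is invertible (det(I - K) = -3 ≠ 0), so for every y in C^3 the equation (I - K) x = y has a unique solution.

K has rank 1, so it is an outer product K = u v^T: every row of K is a multiple of one row vector. Reading off the entries, u = (0, 2, 3) and v = (3, -1, 2) (row i of K equals u_i·v^T). A rank-one matrix u v^T satisfies K u = u (v·u) and kills the (2)-dimensional subspace v^⊥, so its characteristic polynomial is lambda^2 (lambda - v·u) with v·u = tr K = 4. Hence the eigenvalues of I - K are 1 (multiplicity 2) and 1 - (4) = -3, so det(I - K) = -3. (Direct check: I - K =
[[1, 0, 0],
 [-6, 3, -4],
 [-9, 3, -5]]
has determinant -3.) The finite-dimensional Fredholm alternative says: either (I - K) is invertible, or ker(I - K) ≠ {0} and then range(I - K) = ker((I - K)^*)^⊥, with dim ker(I - K) = dim ker((I - K)^*). Since det(I - K) ≠ 0, 1 is not an eigenvalue of K and ker(I - K) = {0}, so we are in the first case: for every y there is a unique x = (I - K)^(-1) y. Explicitly, by the Sherman–Morrison formula, (I - u v^T)^(-1) = I + u v^T/(1 - v·u), i.e. (I - K)^(-1) = I + K/(-3).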